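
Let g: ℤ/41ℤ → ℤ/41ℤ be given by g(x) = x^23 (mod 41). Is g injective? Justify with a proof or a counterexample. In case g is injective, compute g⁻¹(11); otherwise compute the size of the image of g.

Since 41 is prime, the nonzero elements of ℤ/41ℤ form a cyclic group of order 40.
As gcd(23, 40) = 1, raising to the 23rd power is a bijection on this group: if u^23 ≡ v^23 then (uv^{−1})^23 = 1, and the only element of order dividing gcd(23, 40) = 1 is 1, so u = v.
With g(0) = 0 this makes g injective on all of ℤ/41ℤ, hence bijective (finite equal-size domain and codomain). In particular g is injective.
Since g is injective, we find the preimage of 11. The inverse of x ↦ x^23 on (ℤ/41ℤ)^× is x ↦ x^7, because 23·7 = 161 = 4·40 + 1 ≡ 1 (mod 40) and x^{40} = 1 for x ≠ 0 (Fermat). So g⁻¹(11) = 11^7 mod 41.
Repeated squaring mod 41: 11^1 ≡ 11, 11^2 ≡ 11² = 121 ≡ 39, 11^4 ≡ 39² = 1521 ≡ 4. Since 7 = 4 + 2 + 1, 11^7 ≡ 4·39·11: 4·39 = 156 ≡ 33, then 33·11 = 363 ≡ 35. So 11^7 ≡ 35 (mod 41).
Hence g⁻¹(11) = 35.

35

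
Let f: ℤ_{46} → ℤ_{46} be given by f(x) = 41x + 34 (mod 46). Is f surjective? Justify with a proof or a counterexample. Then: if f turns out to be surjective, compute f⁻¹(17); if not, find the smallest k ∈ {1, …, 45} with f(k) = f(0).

Since gcd(41, 46) = 1, 41 is invertible modulo 46. Euclid's algorithm: 46 = 1·41 + 5, 41 = 8·5 + 1; back-substituting gives 1 = 9·41 − 8·46, so 41⁻¹ ≡ 9 (mod 46).
Then y ↦ 9(y − 34) is a two-sided inverse to f, so every y ∈ ℤ_{46} has a preimage.
So f is surjective.
Since f is surjective, we find f⁻¹(17): we need 41x ≡ 17 − 34 ≡ 29 (mod 46). Using 41⁻¹ = 9: x ≡ 9·29 = 261 = 5·46 + 31, so x = 31.
Check: f(31) = 41·31 + 34 = 1305 = 28·46 + 17 ≡ 17 (mod 46).

31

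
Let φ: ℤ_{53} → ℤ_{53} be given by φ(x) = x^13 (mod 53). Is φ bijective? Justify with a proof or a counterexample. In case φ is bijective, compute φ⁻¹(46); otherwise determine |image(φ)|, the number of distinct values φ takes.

φ(2): Repeated squaring mod 53: 2^1 ≡ 2, 2^2 ≡ 2² = 4, 2^4 ≡ 4² = 16, 2^8 ≡ 16² = 256 ≡ 44. Since 13 = 8 + 4 + 1, 2^13 ≡ 44·16·2: 44·16 = 704 ≡ 15, then 15·2 = 30. So 2^13 ≡ 30 (mod 53).
φ(3): Repeated squaring mod 53: 3^1 ≡ 3, 3^2 ≡ 3² = 9, 3^4 ≡ 9² = 81 ≡ 28, 3^8 ≡ 28² = 784 ≡ 42. Since 13 = 8 + 4 + 1, 3^13 ≡ 42·28·3: 42·28 = 1176 ≡ 10, then 10·3 = 30. So 3^13 ≡ 30 (mod 53).
So φ(2) = φ(3) = 30 while 2 ≠ 3, therefore φ is not injective, hence not bijective.
Since φ is not bijective, we determine |image(φ)|. Computing x^13 mod 53 for each x (by repeated squaring, reducing mod 53 at every step), the values φ(0), φ(1), …, φ(52) are: 0, 1, 30, 30, 52, 23, 52, 52, 23, 52, 1, 52, 23, 1, 23, 1, 1, 52, 23, 30, 30, 23, 23, 23, 1, 52, 30, 23, 1, 52, 30, 30, 30, 23, 23, 30, 1, 52, 52, 30, 52, 30, 1, 52, 1, 30, 1, 1, 30, 1, 23, 23, 52.
The distinct values are {0, 1, 23, 30, 52}; there are 5 of them.

5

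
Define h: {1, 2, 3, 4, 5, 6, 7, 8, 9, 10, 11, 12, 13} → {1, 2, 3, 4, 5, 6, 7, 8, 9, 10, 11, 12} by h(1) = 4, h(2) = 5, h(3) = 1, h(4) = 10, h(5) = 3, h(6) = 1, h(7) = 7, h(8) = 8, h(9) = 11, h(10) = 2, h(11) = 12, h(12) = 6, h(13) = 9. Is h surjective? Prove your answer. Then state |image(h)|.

12

Every element of the codomain has a preimage: 1 = h(3), 2 = h(10), 3 = h(5), 4 = h(1), 5 = h(2), 6 = h(12), 7 = h(7), 8 = h(8), 9 = h(13), 10 = h(4), 11 = h(9), 12 = h(11).
Thus h is surjective.
The image of h is {1, 2, 3, 4, 5, 6, 7, 8, 9, 10, 11, 12}, which has 12 elements.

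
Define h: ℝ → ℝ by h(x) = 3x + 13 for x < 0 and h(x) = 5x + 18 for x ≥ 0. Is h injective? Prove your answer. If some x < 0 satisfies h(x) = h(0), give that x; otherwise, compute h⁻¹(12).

Both pieces are strictly increasing (slopes 3 and 5), so each is injective on its own interval.
The left piece maps (−∞, 0) onto (−∞, 13); the right piece maps [0, ∞) onto [18, ∞).
These images are disjoint, so no value is attained by both pieces. Therefore h is injective.
Because the two images are disjoint, no x < 0 has h(x) = h(0), so we compute h⁻¹(12): 12 lies in (−∞, 13), so solve 3x + 13 = 12: x = (12 − 13)/3 = −1/3.

-1/3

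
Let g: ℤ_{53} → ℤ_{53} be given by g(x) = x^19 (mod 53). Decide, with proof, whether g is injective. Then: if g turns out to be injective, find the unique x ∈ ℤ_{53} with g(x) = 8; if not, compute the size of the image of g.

31

Since 53 is prime, the nonzero elements of ℤ_{53} form a cyclic group of order 52.
As gcd(19, 52) = 1, raising to the 19th power is a bijection on this group: if x_1^19 ≡ x_2^19 then (x_1x_2^{−1})^19 = 1, and the only element of order dividing gcd(19, 52) = 1 is 1, so x_1 = x_2.
With g(0) = 0 this makes g injective on all of ℤ_{53}, hence bijective (finite equal-size domain and codomain). In particular g is injective.
Since g is injective, we find the preimage of 8. The inverse of x ↦ x^19 on (ℤ_{53})^× is x ↦ x^11, because 19·11 = 209 = 4·52 + 1 ≡ 1 (mod 52) and x^{52} = 1 for x ≠ 0 (Fermat). So g⁻¹(8) = 8^11 mod 53.
Repeated squaring mod 53: 8^1 ≡ 8, 8^2 ≡ 8² = 64 ≡ 11, 8^4 ≡ 11² = 121 ≡ 15, 8^8 ≡ 15² = 225 ≡ 13. Since 11 = 8 + 2 + 1, 8^11 ≡ 13·11·8: 13·11 = 143 ≡ 37, then 37·8 = 296 ≡ 31. So 8^11 ≡ 31 (mod 53).
Hence g⁻¹(8) = 31.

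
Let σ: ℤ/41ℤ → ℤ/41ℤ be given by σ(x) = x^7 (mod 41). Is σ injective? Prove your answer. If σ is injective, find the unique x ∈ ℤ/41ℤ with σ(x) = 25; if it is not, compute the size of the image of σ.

4

Since 41 is prime, the nonzero elements of ℤ/41ℤ form a cyclic group of order 40.
As gcd(7, 40) = 1, raising to the 7th power is a bijection on this group: if s^7 ≡ t^7 then (st^{−1})^7 = 1, and the only element of order dividing gcd(7, 40) = 1 is 1, so s = t.
With σ(0) = 0 this makes σ injective on all of ℤ/41ℤ, hence bijective (finite equal-size domain and codomain). In particular σ is injective.
Since σ is injective, we find the preimage of 25. The inverse of x ↦ x^7 on (ℤ/41ℤ)^× is x ↦ x^23, because 7·23 = 161 = 4·40 + 1 ≡ 1 (mod 40) and x^{40} = 1 for x ≠ 0 (Fermat). So σ⁻¹(25) = 25^23 mod 41.
Repeated squaring mod 41: 25^1 ≡ 25, 25^2 ≡ 25² = 625 ≡ 10, 25^4 ≡ 10² = 100 ≡ 18, 25^8 ≡ 18² = 324 ≡ 37, 25^16 ≡ 37² = 1369 ≡ 16. Since 23 = 16 + 4 + 2 + 1, 25^23 ≡ 16·18·10·25: 16·18 = 288 ≡ 1, then 1·10 = 10, then 10·25 = 250 ≡ 4. So 25^23 ≡ 4 (mod 41).
Hence σ⁻¹(25) = 4.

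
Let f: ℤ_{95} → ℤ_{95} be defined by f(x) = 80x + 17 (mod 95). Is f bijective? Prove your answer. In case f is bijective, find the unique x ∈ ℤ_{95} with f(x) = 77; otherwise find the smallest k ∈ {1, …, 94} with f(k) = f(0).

19

By definition, f is injective if f(u) = f(v) implies u = v.
We have gcd(80, 95) = 5 > 1. Taking u = 0 and v = 19: f(0) = 17 and f(19) = 80·19 + 17 = 1537 ≡ 17 (mod 95).
So f(0) = f(19) while 0 ≠ 19, hence f is not injective, hence not bijective.
Since f is not bijective, we find the least positive k with f(k) = f(0): this means 80k ≡ 0 (mod 95), i.e. 95 ∣ 80k. Since gcd(80, 95) = 5, dividing through by 5 this holds exactly when 19 ∣ 16k, and as gcd(16, 19) = 1, exactly when 19 ∣ k.
The smallest positive such k is 19.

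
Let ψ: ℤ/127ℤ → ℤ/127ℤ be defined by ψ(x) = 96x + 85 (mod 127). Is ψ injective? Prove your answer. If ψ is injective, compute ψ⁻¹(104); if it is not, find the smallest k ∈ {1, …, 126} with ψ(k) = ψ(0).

110

By definition, ψ is injective when ψ(a) = ψ(b) forces a = b.
Suppose ψ(a) = ψ(b) in ℤ/127ℤ. Then 96a + 85 ≡ 96b + 85 (mod 127), hence 96(a − b) ≡ 0 (mod 127).
Since gcd(96, 127) = 1, 96 is invertible modulo 127, thus a − b ≡ 0 (mod 127), i.e. a = b.
Therefore ψ is injective.
We now compute 96⁻¹ mod 127 explicitly. Euclid's algorithm: 127 = 1·96 + 31, 96 = 3·31 + 3, 31 = 10·3 + 1; back-substituting gives 1 = 86·96 − 65·127, so 96⁻¹ ≡ 86 (mod 127).
Since ψ is injective, we find ψ⁻¹(104): we need 96x ≡ 104 − 85 ≡ 19 (mod 127). Using 96⁻¹ = 86: x ≡ 86·19 = 1634 = 12·127 + 110, so x = 110.
Check: ψ(110) = 96·110 + 85 = 10645 = 83·127 + 104 ≡ 104 (mod 127).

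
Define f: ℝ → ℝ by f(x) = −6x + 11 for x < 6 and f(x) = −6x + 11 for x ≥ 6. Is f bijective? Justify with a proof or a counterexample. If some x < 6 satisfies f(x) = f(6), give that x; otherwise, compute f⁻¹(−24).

35/6

Both pieces are strictly decreasing (slopes −6 and −6), so each is injective on its own interval.
The left piece maps (−∞, 6) onto (−25, ∞); the right piece maps [6, ∞) onto (−∞, −25].
Since −25 = −25, the images partition ℝ: f is injective and surjective, hence bijective.
Because the two images are disjoint, no x < 6 has f(x) = f(6), so we compute f⁻¹(−24): −24 lies in (−25, ∞), so solve −6x + 11 = −24: x = (−24 − 11)/(−6) = 35/6.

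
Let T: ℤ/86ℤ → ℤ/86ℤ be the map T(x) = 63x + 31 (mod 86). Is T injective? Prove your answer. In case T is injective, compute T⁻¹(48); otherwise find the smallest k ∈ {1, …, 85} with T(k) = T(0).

Suppose T(u) = T(v) in ℤ/86ℤ. Then 63u + 31 ≡ 63v + 31 (mod 86), so 63(u − v) ≡ 0 (mod 86).
Since gcd(63, 86) = 1, 63 is invertible modulo 86, therefore u − v ≡ 0 (mod 86), i.e. u = v.
Hence T is injective.
We now compute 63⁻¹ mod 86 explicitly. Euclid's algorithm: 86 = 1·63 + 23, 63 = 2·23 + 17, 23 = 1·17 + 6, 17 = 2·6 + 5, 6 = 1·5 + 1; back-substituting gives 1 = 71·63 − 52·86, so 63⁻¹ ≡ 71 (mod 86).
Since T is injective, we find T⁻¹(48): we need 63x ≡ 48 − 31 ≡ 17 (mod 86). Using 63⁻¹ = 71: x ≡ 71·17 = 1207 = 14·86 + 3, so x = 3.
Check: T(3) = 63·3 + 31 = 220 = 2·86 + 48 ≡ 48 (mod 86).

3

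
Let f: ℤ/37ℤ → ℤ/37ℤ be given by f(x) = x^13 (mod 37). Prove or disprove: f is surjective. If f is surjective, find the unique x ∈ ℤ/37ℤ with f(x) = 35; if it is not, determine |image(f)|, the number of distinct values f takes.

Since 37 is prime, the nonzero elements of ℤ/37ℤ form a cyclic group of order 36.
As gcd(13, 36) = 1, raising to the 13th power is a bijection on this group: if x_1^13 ≡ x_2^13 then (x_1x_2^{−1})^13 = 1, and the only element of order dividing gcd(13, 36) = 1 is 1, so x_1 = x_2.
With f(0) = 0 this makes f injective on all of ℤ/37ℤ, hence bijective (finite equal-size domain and codomain). In particular f is surjective.
Since f is surjective, we find the preimage of 35. The inverse of x ↦ x^13 on (ℤ/37ℤ)^× is x ↦ x^25, because 13·25 = 325 = 9·36 + 1 ≡ 1 (mod 36) and x^{36} = 1 for x ≠ 0 (Fermat). So f⁻¹(35) = 35^25 mod 37.
Repeated squaring mod 37: 35^1 ≡ 35, 35^2 ≡ 35² = 1225 ≡ 4, 35^4 ≡ 4² = 16, 35^8 ≡ 16² = 256 ≡ 34, 35^16 ≡ 34² = 1156 ≡ 9. Since 25 = 16 + 8 + 1, 35^25 ≡ 9·34·35: 9·34 = 306 ≡ 10, then 10·35 = 350 ≡ 17. So 35^25 ≡ 17 (mod 37).
Hence f⁻¹(35) = 17.

17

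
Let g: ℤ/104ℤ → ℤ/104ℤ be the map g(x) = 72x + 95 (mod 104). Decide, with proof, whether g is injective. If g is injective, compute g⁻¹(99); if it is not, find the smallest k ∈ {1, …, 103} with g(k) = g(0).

We have gcd(72, 104) = 8 > 1. Taking s = 0 and t = 13: g(0) = 95 and g(13) = 72·13 + 95 = 1031 ≡ 95 (mod 104).
So g(0) = g(13) while 0 ≠ 13, hence g is not injective.
Since g is not injective, we find the least positive k with g(k) = g(0): this means 72k ≡ 0 (mod 104), i.e. 104 ∣ 72k. Since gcd(72, 104) = 8, dividing through by 8 this holds exactly when 13 ∣ 9k, and as gcd(9, 13) = 1, exactly when 13 ∣ k.
The smallest positive such k is 13.

13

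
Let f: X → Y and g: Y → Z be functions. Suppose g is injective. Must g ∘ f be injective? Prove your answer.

not injective

No. Take X = {0, 1}, Y = Z = {0, 1, 2, 3}, f(0) = f(1) = 0, and g = identity (injective).
Then (g ∘ f)(0) = (g ∘ f)(1) = 0 with 0 ≠ 1, so g ∘ f is not injective.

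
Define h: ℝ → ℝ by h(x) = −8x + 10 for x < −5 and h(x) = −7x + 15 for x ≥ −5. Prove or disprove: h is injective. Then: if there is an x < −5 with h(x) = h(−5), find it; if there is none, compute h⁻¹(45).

-30/7

Both pieces are strictly decreasing (slopes −8 and −7), so each is injective on its own interval.
The left piece maps (−∞, −5) onto (50, ∞); the right piece maps [−5, ∞) onto (−∞, 50].
These images are disjoint, so no value is attained by both pieces. Therefore h is injective.
Because the two images are disjoint, no x < −5 has h(x) = h(−5), so we compute h⁻¹(45): 45 lies in (−∞, 50], so solve −7x + 15 = 45: x = (45 − 15)/(−7) = −30/7.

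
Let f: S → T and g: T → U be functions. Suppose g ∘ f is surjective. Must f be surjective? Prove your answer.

No. Take S = {1, 2}, T = {1, 2, 3, 4}, U = {1}, f(a) = 1 for every a ∈ S, and g(b) = 1 for every b ∈ T.
Then g ∘ f is surjective onto {1}, but 4 ∈ T has no preimage under f, so f is not surjective.

not surjective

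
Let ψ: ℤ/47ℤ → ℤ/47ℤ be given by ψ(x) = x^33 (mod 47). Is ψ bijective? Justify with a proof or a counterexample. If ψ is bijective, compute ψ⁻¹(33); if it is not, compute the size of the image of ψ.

Since 47 is prime, the nonzero elements of ℤ/47ℤ form a cyclic group of order 46.
As gcd(33, 46) = 1, raising to the 33rd power is a bijection on this group: if u^33 ≡ v^33 then (uv^{−1})^33 = 1, and the only element of order dividing gcd(33, 46) = 1 is 1, so u = v.
With ψ(0) = 0 this makes ψ injective on all of ℤ/47ℤ, hence bijective (finite equal-size domain and codomain). In particular ψ is bijective.
Since ψ is bijective, we find the preimage of 33. The inverse of x ↦ x^33 on (ℤ/47ℤ)^× is x ↦ x^7, because 33·7 = 231 = 5·46 + 1 ≡ 1 (mod 46) and x^{46} = 1 for x ≠ 0 (Fermat). So ψ⁻¹(33) = 33^7 mod 47.
Repeated squaring mod 47: 33^1 ≡ 33, 33^2 ≡ 33² = 1089 ≡ 8, 33^4 ≡ 8² = 64 ≡ 17. Since 7 = 4 + 2 + 1, 33^7 ≡ 17·8·33: 17·8 = 136 ≡ 42, then 42·33 = 1386 ≡ 23. So 33^7 ≡ 23 (mod 47).
Hence ψ⁻¹(33) = 23.

23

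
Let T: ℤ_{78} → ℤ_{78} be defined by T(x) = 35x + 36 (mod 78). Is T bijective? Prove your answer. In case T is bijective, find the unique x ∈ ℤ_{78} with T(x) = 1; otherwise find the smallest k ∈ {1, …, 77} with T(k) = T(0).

77

Suppose T(s) = T(t) in ℤ_{78}. Then 35s + 36 ≡ 35t + 36 (mod 78), so 35(s − t) ≡ 0 (mod 78).
Since gcd(35, 78) = 1, 35 is invertible modulo 78, so s − t ≡ 0 (mod 78), i.e. s = t.
We now compute 35⁻¹ mod 78 explicitly. Euclid's algorithm: 78 = 2·35 + 8, 35 = 4·8 + 3, 8 = 2·3 + 2, 3 = 1·2 + 1; back-substituting gives 1 = 29·35 − 13·78, so 35⁻¹ ≡ 29 (mod 78).
Then y ↦ 29(y − 36) is a two-sided inverse to T, so every y ∈ ℤ_{78} has a preimage.
Hence T is bijective.
Since T is bijective, we find T⁻¹(1): we need 35x ≡ 1 − 36 ≡ 43 (mod 78). Using 35⁻¹ = 29: x ≡ 29·43 = 1247 = 15·78 + 77, so x = 77.
Check: T(77) = 35·77 + 36 = 2731 = 35·78 + 1 ≡ 1 (mod 78).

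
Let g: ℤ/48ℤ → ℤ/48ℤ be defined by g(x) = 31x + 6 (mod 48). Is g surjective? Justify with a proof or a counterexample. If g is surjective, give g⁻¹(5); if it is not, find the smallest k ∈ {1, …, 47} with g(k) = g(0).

By definition, surjectivity means every element of the codomain has a preimage under g.
Since gcd(31, 48) = 1, 31 is invertible modulo 48. Euclid's algorithm: 48 = 1·31 + 17, 31 = 1·17 + 14, 17 = 1·14 + 3, 14 = 4·3 + 2, 3 = 1·2 + 1; back-substituting gives 1 = 31·31 − 20·48, so 31⁻¹ ≡ 31 (mod 48).
Then y ↦ 31(y − 6) is a two-sided inverse to g, so every y ∈ ℤ/48ℤ has a preimage.
So g is surjective.
Since g is surjective, we find g⁻¹(5): we need 31x ≡ 5 − 6 ≡ 47 (mod 48). Using 31⁻¹ = 31: x ≡ 31·47 = 1457 = 30·48 + 17, so x = 17.
Check: g(17) = 31·17 + 6 = 533 = 11·48 + 5 ≡ 5 (mod 48).

17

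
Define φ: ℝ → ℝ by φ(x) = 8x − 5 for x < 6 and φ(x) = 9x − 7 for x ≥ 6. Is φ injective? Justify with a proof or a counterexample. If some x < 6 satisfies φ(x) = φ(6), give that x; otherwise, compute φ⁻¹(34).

Both pieces are strictly increasing (slopes 8 and 9), so each is injective on its own interval.
The left piece maps (−∞, 6) onto (−∞, 43); the right piece maps [6, ∞) onto [47, ∞).
These images are disjoint, so no value is attained by both pieces. So φ is injective.
Because the two images are disjoint, no x < 6 has φ(x) = φ(6), so we compute φ⁻¹(34): 34 lies in (−∞, 43), so solve 8x − 5 = 34: x = (34 + 5)/8 = 39/8.

39/8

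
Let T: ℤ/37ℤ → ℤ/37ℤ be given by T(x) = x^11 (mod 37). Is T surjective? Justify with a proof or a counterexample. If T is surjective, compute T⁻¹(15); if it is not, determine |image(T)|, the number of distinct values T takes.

Since 37 is prime, the nonzero elements of ℤ/37ℤ form a cyclic group of order 36.
As gcd(11, 36) = 1, raising to the 11th power is a bijection on this group: if u^11 ≡ v^11 then (uv^{−1})^11 = 1, and the only element of order dividing gcd(11, 36) = 1 is 1, so u = v.
With T(0) = 0 this makes T injective on all of ℤ/37ℤ, hence bijective (finite equal-size domain and codomain). In particular T is surjective.
Since T is surjective, we find the preimage of 15. The inverse of x ↦ x^11 on (ℤ/37ℤ)^× is x ↦ x^23, because 11·23 = 253 = 7·36 + 1 ≡ 1 (mod 36) and x^{36} = 1 for x ≠ 0 (Fermat). So T⁻¹(15) = 15^23 mod 37.
Repeated squaring mod 37: 15^1 ≡ 15, 15^2 ≡ 15² = 225 ≡ 3, 15^4 ≡ 3² = 9, 15^8 ≡ 9² = 81 ≡ 7, 15^16 ≡ 7² = 49 ≡ 12. Since 23 = 16 + 4 + 2 + 1, 15^23 ≡ 12·9·3·15: 12·9 = 108 ≡ 34, then 34·3 = 102 ≡ 28, then 28·15 = 420 ≡ 13. So 15^23 ≡ 13 (mod 37).
Hence T⁻¹(15) = 13.

13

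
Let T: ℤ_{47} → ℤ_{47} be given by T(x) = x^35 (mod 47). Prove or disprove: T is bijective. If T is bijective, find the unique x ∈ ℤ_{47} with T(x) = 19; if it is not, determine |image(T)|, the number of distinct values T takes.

Since 47 is prime, the nonzero elements of ℤ_{47} form a cyclic group of order 46.
As gcd(35, 46) = 1, raising to the 35th power is a bijection on this group: if a^35 ≡ b^35 then (ab^{−1})^35 = 1, and the only element of order dividing gcd(35, 46) = 1 is 1, so a = b.
With T(0) = 0 this makes T injective on all of ℤ_{47}, hence bijective (finite equal-size domain and codomain). In particular T is bijective.
Since T is bijective, we find the preimage of 19. The inverse of x ↦ x^35 on (ℤ_{47})^× is x ↦ x^25, because 35·25 = 875 = 19·46 + 1 ≡ 1 (mod 46) and x^{46} = 1 for x ≠ 0 (Fermat). So T⁻¹(19) = 19^25 mod 47.
Repeated squaring mod 47: 19^1 ≡ 19, 19^2 ≡ 19² = 361 ≡ 32, 19^4 ≡ 32² = 1024 ≡ 37, 19^8 ≡ 37² = 1369 ≡ 6, 19^16 ≡ 6² = 36. Since 25 = 16 + 8 + 1, 19^25 ≡ 36·6·19: 36·6 = 216 ≡ 28, then 28·19 = 532 ≡ 15. So 19^25 ≡ 15 (mod 47).
Hence T⁻¹(19) = 15.

15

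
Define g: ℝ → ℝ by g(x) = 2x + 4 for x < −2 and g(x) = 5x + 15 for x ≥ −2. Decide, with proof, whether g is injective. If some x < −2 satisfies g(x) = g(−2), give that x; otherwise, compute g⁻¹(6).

Both pieces are strictly increasing (slopes 2 and 5), so each is injective on its own interval.
The left piece maps (−∞, −2) onto (−∞, 0); the right piece maps [−2, ∞) onto [5, ∞).
These images are disjoint, so no value is attained by both pieces. Hence g is injective.
Because the two images are disjoint, no x < −2 has g(x) = g(−2), so we compute g⁻¹(6): 6 lies in [5, ∞), so solve 5x + 15 = 6: x = (6 − 15)/5 = −9/5.

-9/5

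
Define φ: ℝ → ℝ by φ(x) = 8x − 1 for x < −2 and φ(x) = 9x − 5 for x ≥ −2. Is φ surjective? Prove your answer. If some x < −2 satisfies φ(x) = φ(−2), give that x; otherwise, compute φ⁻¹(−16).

Both pieces are strictly increasing (slopes 8 and 9), so each is injective on its own interval.
The left piece maps (−∞, −2) onto (−∞, −17); the right piece maps [−2, ∞) onto [−23, ∞).
The union (−∞, −17) ∪ [−23, ∞) covers ℝ, so φ is surjective.
For the follow-up: the images overlap, so an x < −2 with φ(x) = φ(−2) exists. φ(−2) = −23; solving 8x − 1 = −23 for x < −2 gives x = (−23 + 1)/8 = −11/4.

-11/4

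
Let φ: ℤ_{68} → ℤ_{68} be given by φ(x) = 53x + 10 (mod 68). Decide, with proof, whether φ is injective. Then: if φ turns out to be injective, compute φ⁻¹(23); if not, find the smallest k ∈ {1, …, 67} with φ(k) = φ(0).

Suppose φ(a) = φ(b) in ℤ_{68}. Then 53a + 10 ≡ 53b + 10 (mod 68), thus 53(a − b) ≡ 0 (mod 68).
Since gcd(53, 68) = 1, 53 is invertible modulo 68, thus a − b ≡ 0 (mod 68), i.e. a = b.
So φ is injective.
We now compute 53⁻¹ mod 68 explicitly. Euclid's algorithm: 68 = 1·53 + 15, 53 = 3·15 + 8, 15 = 1·8 + 7, 8 = 1·7 + 1; back-substituting gives 1 = 9·53 − 7·68, so 53⁻¹ ≡ 9 (mod 68).
Since φ is injective, we find φ⁻¹(23): we need 53x ≡ 23 − 10 ≡ 13 (mod 68). Using 53⁻¹ = 9: x ≡ 9·13 = 117 = 1·68 + 49, so x = 49.
Check: φ(49) = 53·49 + 10 = 2607 = 38·68 + 23 ≡ 23 (mod 68).

49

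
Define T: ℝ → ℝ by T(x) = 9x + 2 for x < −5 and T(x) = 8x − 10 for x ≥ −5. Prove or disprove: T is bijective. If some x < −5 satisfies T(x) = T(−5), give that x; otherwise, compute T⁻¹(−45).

-52/9

Both pieces are strictly increasing (slopes 9 and 8), so each is injective on its own interval.
The left piece maps (−∞, −5) onto (−∞, −43); the right piece maps [−5, ∞) onto [−50, ∞).
These images overlap. In particular T(−5) = −50 (right piece), and solving 9x + 2 = −50 on the left piece gives x = −52/9 < −5.
So T(−52/9) = T(−5) with −52/9 ≠ −5, and T is not injective, hence not bijective. This x = −52/9 is the requested value below −5.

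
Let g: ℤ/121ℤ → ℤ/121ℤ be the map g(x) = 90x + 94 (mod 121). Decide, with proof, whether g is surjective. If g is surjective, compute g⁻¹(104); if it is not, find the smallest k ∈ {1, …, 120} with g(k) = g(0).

Since gcd(90, 121) = 1, 90 is invertible modulo 121. Euclid's algorithm: 121 = 1·90 + 31, 90 = 2·31 + 28, 31 = 1·28 + 3, 28 = 9·3 + 1; back-substituting gives 1 = 39·90 − 29·121, so 90⁻¹ ≡ 39 (mod 121).
For any y ∈ ℤ/121ℤ, x = 39(y − 94) mod 121 satisfies g(x) = 90·39(y − 94) + 94 ≡ y (since 90·39 ≡ 1 mod 121). So every y has a preimage.
So g is surjective.
Since g is surjective, we find g⁻¹(104): we need 90x ≡ 104 − 94 ≡ 10 (mod 121). Using 90⁻¹ = 39: x ≡ 39·10 = 390 = 3·121 + 27, so x = 27.
Check: g(27) = 90·27 + 94 = 2524 = 20·121 + 104 ≡ 104 (mod 121).

27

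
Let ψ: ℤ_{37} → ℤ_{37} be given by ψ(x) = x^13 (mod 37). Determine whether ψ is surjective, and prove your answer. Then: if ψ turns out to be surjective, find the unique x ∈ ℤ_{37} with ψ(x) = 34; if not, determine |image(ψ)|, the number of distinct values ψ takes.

33

Since 37 is prime, the nonzero elements of ℤ_{37} form a cyclic group of order 36.
As gcd(13, 36) = 1, raising to the 13th power is a bijection on this group: if x_1^13 ≡ x_2^13 then (x_1x_2^{−1})^13 = 1, and the only element of order dividing gcd(13, 36) = 1 is 1, so x_1 = x_2.
With ψ(0) = 0 this makes ψ injective on all of ℤ_{37}, hence bijective (finite equal-size domain and codomain). In particular ψ is surjective.
Since ψ is surjective, we find the preimage of 34. The inverse of x ↦ x^13 on (ℤ_{37})^× is x ↦ x^25, because 13·25 = 325 = 9·36 + 1 ≡ 1 (mod 36) and x^{36} = 1 for x ≠ 0 (Fermat). So ψ⁻¹(34) = 34^25 mod 37.
Repeated squaring mod 37: 34^1 ≡ 34, 34^2 ≡ 34² = 1156 ≡ 9, 34^4 ≡ 9² = 81 ≡ 7, 34^8 ≡ 7² = 49 ≡ 12, 34^16 ≡ 12² = 144 ≡ 33. Since 25 = 16 + 8 + 1, 34^25 ≡ 33·12·34: 33·12 = 396 ≡ 26, then 26·34 = 884 ≡ 33. So 34^25 ≡ 33 (mod 37).
Hence ψ⁻¹(34) = 33.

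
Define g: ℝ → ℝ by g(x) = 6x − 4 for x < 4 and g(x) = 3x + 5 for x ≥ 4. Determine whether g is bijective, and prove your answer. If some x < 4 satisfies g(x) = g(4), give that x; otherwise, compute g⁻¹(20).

7/2

Both pieces are strictly increasing (slopes 6 and 3), so each is injective on its own interval.
The left piece maps (−∞, 4) onto (−∞, 20); the right piece maps [4, ∞) onto [17, ∞).
These images overlap. In particular g(4) = 17 (right piece), and solving 6x − 4 = 17 on the left piece gives x = 7/2 < 4.
So g(7/2) = g(4) with 7/2 ≠ 4, and g is not injective, hence not bijective. This x = 7/2 is the requested value below 4.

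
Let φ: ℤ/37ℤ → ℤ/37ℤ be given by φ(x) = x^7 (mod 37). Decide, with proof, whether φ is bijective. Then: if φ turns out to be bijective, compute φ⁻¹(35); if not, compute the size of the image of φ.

15

Since 37 is prime, the nonzero elements of ℤ/37ℤ form a cyclic group of order 36.
As gcd(7, 36) = 1, raising to the 7th power is a bijection on this group: if a^7 ≡ b^7 then (ab^{−1})^7 = 1, and the only element of order dividing gcd(7, 36) = 1 is 1, so a = b.
With φ(0) = 0 this makes φ injective on all of ℤ/37ℤ, hence bijective (finite equal-size domain and codomain). In particular φ is bijective.
Since φ is bijective, we find the preimage of 35. The inverse of x ↦ x^7 on (ℤ/37ℤ)^× is x ↦ x^31, because 7·31 = 217 = 6·36 + 1 ≡ 1 (mod 36) and x^{36} = 1 for x ≠ 0 (Fermat). So φ⁻¹(35) = 35^31 mod 37.
Repeated squaring mod 37: 35^1 ≡ 35, 35^2 ≡ 35² = 1225 ≡ 4, 35^4 ≡ 4² = 16, 35^8 ≡ 16² = 256 ≡ 34, 35^16 ≡ 34² = 1156 ≡ 9. Since 31 = 16 + 8 + 4 + 2 + 1, 35^31 ≡ 9·34·16·4·35: 9·34 = 306 ≡ 10, then 10·16 = 160 ≡ 12, then 12·4 = 48 ≡ 11, then 11·35 = 385 ≡ 15. So 35^31 ≡ 15 (mod 37).
Hence φ⁻¹(35) = 15.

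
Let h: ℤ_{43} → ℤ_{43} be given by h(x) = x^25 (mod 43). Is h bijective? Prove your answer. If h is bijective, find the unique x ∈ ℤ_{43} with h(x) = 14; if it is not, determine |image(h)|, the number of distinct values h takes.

Since 43 is prime, the nonzero elements of ℤ_{43} form a cyclic group of order 42.
As gcd(25, 42) = 1, raising to the 25th power is a bijection on this group: if x_1^25 ≡ x_2^25 then (x_1x_2^{−1})^25 = 1, and the only element of order dividing gcd(25, 42) = 1 is 1, so x_1 = x_2.
With h(0) = 0 this makes h injective on all of ℤ_{43}, hence bijective (finite equal-size domain and codomain). In particular h is bijective.
Since h is bijective, we find the preimage of 14. The inverse of x ↦ x^25 on (ℤ_{43})^× is x ↦ x^37, because 25·37 = 925 = 22·42 + 1 ≡ 1 (mod 42) and x^{42} = 1 for x ≠ 0 (Fermat). So h⁻¹(14) = 14^37 mod 43.
Repeated squaring mod 43: 14^1 ≡ 14, 14^2 ≡ 14² = 196 ≡ 24, 14^4 ≡ 24² = 576 ≡ 17, 14^8 ≡ 17² = 289 ≡ 31, 14^16 ≡ 31² = 961 ≡ 15, 14^32 ≡ 15² = 225 ≡ 10. Since 37 = 32 + 4 + 1, 14^37 ≡ 10·17·14: 10·17 = 170 ≡ 41, then 41·14 = 574 ≡ 15. So 14^37 ≡ 15 (mod 43).
Hence h⁻¹(14) = 15.

15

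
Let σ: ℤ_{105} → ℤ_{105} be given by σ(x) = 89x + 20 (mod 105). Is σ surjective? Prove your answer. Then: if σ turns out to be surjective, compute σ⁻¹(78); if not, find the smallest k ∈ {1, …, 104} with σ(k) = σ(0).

62

Since gcd(89, 105) = 1, 89 is invertible modulo 105. Euclid's algorithm: 105 = 1·89 + 16, 89 = 5·16 + 9, 16 = 1·9 + 7, 9 = 1·7 + 2, 7 = 3·2 + 1; back-substituting gives 1 = 59·89 − 50·105, so 89⁻¹ ≡ 59 (mod 105).
Then y ↦ 59(y − 20) is a two-sided inverse to σ, so every y ∈ ℤ_{105} has a preimage.
Thus σ is surjective.
Since σ is surjective, we compute σ⁻¹(78): solve 89x + 20 ≡ 78 (mod 105), i.e. 89x ≡ 58 (mod 105).
Multiplying by 89⁻¹ = 59 gives x ≡ 59·58 = 3422 = 32·105 + 62 ≡ 62 (mod 105).
Check: σ(62) = 89·62 + 20 = 5538 = 52·105 + 78 ≡ 78 (mod 105).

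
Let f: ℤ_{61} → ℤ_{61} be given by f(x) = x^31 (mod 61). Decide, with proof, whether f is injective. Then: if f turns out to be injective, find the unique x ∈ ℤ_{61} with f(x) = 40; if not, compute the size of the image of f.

Since 61 is prime, the nonzero elements of ℤ_{61} form a cyclic group of order 60.
As gcd(31, 60) = 1, raising to the 31st power is a bijection on this group: if u^31 ≡ v^31 then (uv^{−1})^31 = 1, and the only element of order dividing gcd(31, 60) = 1 is 1, so u = v.
With f(0) = 0 this makes f injective on all of ℤ_{61}, hence bijective (finite equal-size domain and codomain). In particular f is injective.
Since f is injective, we find the preimage of 40. The inverse of x ↦ x^31 on (ℤ_{61})^× is x ↦ x^31, because 31·31 = 961 = 16·60 + 1 ≡ 1 (mod 60) and x^{60} = 1 for x ≠ 0 (Fermat). So f⁻¹(40) = 40^31 mod 61.
Repeated squaring mod 61: 40^1 ≡ 40, 40^2 ≡ 40² = 1600 ≡ 14, 40^4 ≡ 14² = 196 ≡ 13, 40^8 ≡ 13² = 169 ≡ 47, 40^16 ≡ 47² = 2209 ≡ 13. Since 31 = 16 + 8 + 4 + 2 + 1, 40^31 ≡ 13·47·13·14·40: 13·47 = 611 ≡ 1, then 1·13 = 13, then 13·14 = 182 ≡ 60, then 60·40 = 2400 ≡ 21. So 40^31 ≡ 21 (mod 61).
Hence f⁻¹(40) = 21.

21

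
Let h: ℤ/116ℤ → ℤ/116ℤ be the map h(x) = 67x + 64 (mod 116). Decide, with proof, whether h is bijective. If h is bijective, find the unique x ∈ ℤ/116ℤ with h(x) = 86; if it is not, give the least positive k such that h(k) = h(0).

54

If h(u) = h(v), then 67u ≡ 67v (mod 116). Because gcd(67, 116) = 1, we may cancel 67 to get u ≡ v (mod 116).
We now compute 67⁻¹ mod 116 explicitly. Euclid's algorithm: 116 = 1·67 + 49, 67 = 1·49 + 18, 49 = 2·18 + 13, 18 = 1·13 + 5, 13 = 2·5 + 3, 5 = 1·3 + 2, 3 = 1·2 + 1; back-substituting gives 1 = 71·67 − 41·116, so 67⁻¹ ≡ 71 (mod 116).
For any y ∈ ℤ/116ℤ, x = 71(y − 64) mod 116 satisfies h(x) = 67·71(y − 64) + 64 ≡ y (since 67·71 ≡ 1 mod 116). So every y has a preimage.
Thus h is bijective.
Since h is bijective, we find h⁻¹(86): we need 67x ≡ 86 − 64 ≡ 22 (mod 116). Using 67⁻¹ = 71: x ≡ 71·22 = 1562 = 13·116 + 54, so x = 54.
Check: h(54) = 67·54 + 64 = 3682 = 31·116 + 86 ≡ 86 (mod 116).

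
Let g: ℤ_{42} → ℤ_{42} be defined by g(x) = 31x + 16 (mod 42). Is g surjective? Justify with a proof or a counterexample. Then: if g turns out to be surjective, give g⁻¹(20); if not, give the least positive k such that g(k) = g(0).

Since gcd(31, 42) = 1, 31 is invertible modulo 42. Euclid's algorithm: 42 = 1·31 + 11, 31 = 2·11 + 9, 11 = 1·9 + 2, 9 = 4·2 + 1; back-substituting gives 1 = 19·31 − 14·42, so 31⁻¹ ≡ 19 (mod 42).
Then y ↦ 19(y − 16) is a two-sided inverse to g, so every y ∈ ℤ_{42} has a preimage.
Thus g is surjective.
Since g is surjective, we compute g⁻¹(20): solve 31x + 16 ≡ 20 (mod 42), i.e. 31x ≡ 4 (mod 42).
Multiplying by 31⁻¹ = 19 gives x ≡ 19·4 = 76 = 1·42 + 34 ≡ 34 (mod 42).
Check: g(34) = 31·34 + 16 = 1070 = 25·42 + 20 ≡ 20 (mod 42).

34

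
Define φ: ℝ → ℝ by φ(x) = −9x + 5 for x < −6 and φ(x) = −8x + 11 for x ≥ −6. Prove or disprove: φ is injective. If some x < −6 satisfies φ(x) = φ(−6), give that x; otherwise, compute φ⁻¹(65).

-20/3

Both pieces are strictly decreasing (slopes −9 and −8), so each is injective on its own interval.
The left piece maps (−∞, −6) onto (59, ∞); the right piece maps [−6, ∞) onto (−∞, 59].
These images are disjoint, so no value is attained by both pieces. Thus φ is injective.
Because the two images are disjoint, no x < −6 has φ(x) = φ(−6), so we compute φ⁻¹(65): 65 lies in (59, ∞), so solve −9x + 5 = 65: x = (65 − 5)/(−9) = −20/3.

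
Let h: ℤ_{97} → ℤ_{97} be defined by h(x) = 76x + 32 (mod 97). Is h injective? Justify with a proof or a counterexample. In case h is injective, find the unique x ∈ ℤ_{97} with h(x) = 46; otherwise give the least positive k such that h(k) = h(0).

64

Suppose h(x_1) = h(x_2) in ℤ_{97}. Then 76x_1 + 32 ≡ 76x_2 + 32 (mod 97), thus 76(x_1 − x_2) ≡ 0 (mod 97).
Since gcd(76, 97) = 1, 76 is invertible modulo 97, hence x_1 − x_2 ≡ 0 (mod 97), i.e. x_1 = x_2.
So h is injective.
We now compute 76⁻¹ mod 97 explicitly. Euclid's algorithm: 97 = 1·76 + 21, 76 = 3·21 + 13, 21 = 1·13 + 8, 13 = 1·8 + 5, 8 = 1·5 + 3, 5 = 1·3 + 2, 3 = 1·2 + 1; back-substituting gives 1 = 60·76 − 47·97, so 76⁻¹ ≡ 60 (mod 97).
Since h is injective, we find h⁻¹(46): we need 76x ≡ 46 − 32 ≡ 14 (mod 97). Using 76⁻¹ = 60: x ≡ 60·14 = 840 = 8·97 + 64, so x = 64.
Check: h(64) = 76·64 + 32 = 4896 = 50·97 + 46 ≡ 46 (mod 97).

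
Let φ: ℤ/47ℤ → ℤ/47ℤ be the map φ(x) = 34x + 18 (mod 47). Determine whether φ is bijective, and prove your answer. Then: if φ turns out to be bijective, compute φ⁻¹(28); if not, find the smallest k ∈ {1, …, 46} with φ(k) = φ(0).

39

Suppose φ(a) = φ(b) in ℤ/47ℤ. Then 34a + 18 ≡ 34b + 18 (mod 47), therefore 34(a − b) ≡ 0 (mod 47).
Since gcd(34, 47) = 1, 34 is invertible modulo 47, therefore a − b ≡ 0 (mod 47), i.e. a = b.
We now compute 34⁻¹ mod 47 explicitly. Euclid's algorithm: 47 = 1·34 + 13, 34 = 2·13 + 8, 13 = 1·8 + 5, 8 = 1·5 + 3, 5 = 1·3 + 2, 3 = 1·2 + 1; back-substituting gives 1 = 18·34 − 13·47, so 34⁻¹ ≡ 18 (mod 47).
For any y ∈ ℤ/47ℤ, x = 18(y − 18) mod 47 satisfies φ(x) = 34·18(y − 18) + 18 ≡ y (since 34·18 ≡ 1 mod 47). So every y has a preimage.
Thus φ is bijective.
Since φ is bijective, we compute φ⁻¹(28): solve 34x + 18 ≡ 28 (mod 47), i.e. 34x ≡ 10 (mod 47).
Multiplying by 34⁻¹ = 18 gives x ≡ 18·10 = 180 = 3·47 + 39 ≡ 39 (mod 47).
Check: φ(39) = 34·39 + 18 = 1344 = 28·47 + 28 ≡ 28 (mod 47).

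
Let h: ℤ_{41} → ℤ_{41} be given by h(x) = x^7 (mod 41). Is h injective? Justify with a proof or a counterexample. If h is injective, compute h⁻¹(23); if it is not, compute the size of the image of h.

31

Since 41 is prime, the nonzero elements of ℤ_{41} form a cyclic group of order 40.
As gcd(7, 40) = 1, raising to the 7th power is a bijection on this group: if u^7 ≡ v^7 then (uv^{−1})^7 = 1, and the only element of order dividing gcd(7, 40) = 1 is 1, so u = v.
With h(0) = 0 this makes h injective on all of ℤ_{41}, hence bijective (finite equal-size domain and codomain). In particular h is injective.
Since h is injective, we find the preimage of 23. The inverse of x ↦ x^7 on (ℤ_{41})^× is x ↦ x^23, because 7·23 = 161 = 4·40 + 1 ≡ 1 (mod 40) and x^{40} = 1 for x ≠ 0 (Fermat). So h⁻¹(23) = 23^23 mod 41.
Repeated squaring mod 41: 23^1 ≡ 23, 23^2 ≡ 23² = 529 ≡ 37, 23^4 ≡ 37² = 1369 ≡ 16, 23^8 ≡ 16² = 256 ≡ 10, 23^16 ≡ 10² = 100 ≡ 18. Since 23 = 16 + 4 + 2 + 1, 23^23 ≡ 18·16·37·23: 18·16 = 288 ≡ 1, then 1·37 = 37, then 37·23 = 851 ≡ 31. So 23^23 ≡ 31 (mod 41).
Hence h⁻¹(23) = 31.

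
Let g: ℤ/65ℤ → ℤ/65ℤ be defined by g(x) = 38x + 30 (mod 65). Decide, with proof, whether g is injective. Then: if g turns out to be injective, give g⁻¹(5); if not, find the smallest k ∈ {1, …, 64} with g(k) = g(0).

25

If g(x_1) = g(x_2), then 38x_1 ≡ 38x_2 (mod 65). Because gcd(38, 65) = 1, we may cancel 38 to get x_1 ≡ x_2 (mod 65).
Therefore g is injective.
We now compute 38⁻¹ mod 65 explicitly. Euclid's algorithm: 65 = 1·38 + 27, 38 = 1·27 + 11, 27 = 2·11 + 5, 11 = 2·5 + 1; back-substituting gives 1 = 12·38 − 7·65, so 38⁻¹ ≡ 12 (mod 65).
Since g is injective, we compute g⁻¹(5): solve 38x + 30 ≡ 5 (mod 65), i.e. 38x ≡ 40 (mod 65).
Multiplying by 38⁻¹ = 12 gives x ≡ 12·40 = 480 = 7·65 + 25 ≡ 25 (mod 65).
Check: g(25) = 38·25 + 30 = 980 = 15·65 + 5 ≡ 5 (mod 65).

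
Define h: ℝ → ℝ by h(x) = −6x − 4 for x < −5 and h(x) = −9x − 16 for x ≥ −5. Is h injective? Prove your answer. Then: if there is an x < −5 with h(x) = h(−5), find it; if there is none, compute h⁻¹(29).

-11/2

Both pieces are strictly decreasing (slopes −6 and −9), so each is injective on its own interval.
The left piece maps (−∞, −5) onto (26, ∞); the right piece maps [−5, ∞) onto (−∞, 29].
These images overlap. In particular h(−5) = 29 (right piece), and solving −6x − 4 = 29 on the left piece gives x = −11/2 < −5.
So h(−11/2) = h(−5) with −11/2 ≠ −5, and h is not injective. This x = −11/2 is the requested value below −5.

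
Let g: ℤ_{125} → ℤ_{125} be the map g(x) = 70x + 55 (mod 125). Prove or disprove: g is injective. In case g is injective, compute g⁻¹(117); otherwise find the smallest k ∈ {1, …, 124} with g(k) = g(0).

25

We have gcd(70, 125) = 5 > 1. Taking a = 0 and b = 25: g(0) = 55 and g(25) = 70·25 + 55 = 1805 ≡ 55 (mod 125).
So g(0) = g(25) while 0 ≠ 25, therefore g is not injective.
Since g is not injective, we find the least positive k with g(k) = g(0): this means 70k ≡ 0 (mod 125), i.e. 125 ∣ 70k. Since gcd(70, 125) = 5, dividing through by 5 this holds exactly when 25 ∣ 14k, and as gcd(14, 25) = 1, exactly when 25 ∣ k.
The smallest positive such k is 25.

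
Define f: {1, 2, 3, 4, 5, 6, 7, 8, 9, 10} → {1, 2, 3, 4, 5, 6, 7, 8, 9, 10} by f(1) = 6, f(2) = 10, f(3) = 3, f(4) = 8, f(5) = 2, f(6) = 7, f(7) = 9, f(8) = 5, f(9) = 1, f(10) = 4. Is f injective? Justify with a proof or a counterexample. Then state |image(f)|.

The values f(1), …, f(10) are 6, 10, 3, 8, 2, 7, 9, 5, 1, 4 — all distinct.
So f(u) = f(v) only when u = v, and f is injective.
The image of f is {1, 2, 3, 4, 5, 6, 7, 8, 9, 10}, which has 10 elements.

10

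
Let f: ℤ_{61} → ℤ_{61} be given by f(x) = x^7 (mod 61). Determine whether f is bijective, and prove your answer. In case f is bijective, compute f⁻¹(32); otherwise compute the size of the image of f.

Since 61 is prime, the nonzero elements of ℤ_{61} form a cyclic group of order 60.
As gcd(7, 60) = 1, raising to the 7th power is a bijection on this group: if u^7 ≡ v^7 then (uv^{−1})^7 = 1, and the only element of order dividing gcd(7, 60) = 1 is 1, so u = v.
With f(0) = 0 this makes f injective on all of ℤ_{61}, hence bijective (finite equal-size domain and codomain). In particular f is bijective.
Since f is bijective, we find the preimage of 32. The inverse of x ↦ x^7 on (ℤ_{61})^× is x ↦ x^43, because 7·43 = 301 = 5·60 + 1 ≡ 1 (mod 60) and x^{60} = 1 for x ≠ 0 (Fermat). So f⁻¹(32) = 32^43 mod 61.
Repeated squaring mod 61: 32^1 ≡ 32, 32^2 ≡ 32² = 1024 ≡ 48, 32^4 ≡ 48² = 2304 ≡ 47, 32^8 ≡ 47² = 2209 ≡ 13, 32^16 ≡ 13² = 169 ≡ 47, 32^32 ≡ 47² = 2209 ≡ 13. Since 43 = 32 + 8 + 2 + 1, 32^43 ≡ 13·13·48·32: 13·13 = 169 ≡ 47, then 47·48 = 2256 ≡ 60, then 60·32 = 1920 ≡ 29. So 32^43 ≡ 29 (mod 61).
Hence f⁻¹(32) = 29.

29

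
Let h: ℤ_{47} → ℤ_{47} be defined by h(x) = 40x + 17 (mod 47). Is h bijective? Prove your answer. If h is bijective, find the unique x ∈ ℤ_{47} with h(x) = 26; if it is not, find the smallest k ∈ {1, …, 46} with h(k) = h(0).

Suppose h(x_1) = h(x_2) in ℤ_{47}. Then 40x_1 + 17 ≡ 40x_2 + 17 (mod 47), hence 40(x_1 − x_2) ≡ 0 (mod 47).
Since gcd(40, 47) = 1, 40 is invertible modulo 47, so x_1 − x_2 ≡ 0 (mod 47), i.e. x_1 = x_2.
We now compute 40⁻¹ mod 47 explicitly. Euclid's algorithm: 47 = 1·40 + 7, 40 = 5·7 + 5, 7 = 1·5 + 2, 5 = 2·2 + 1; back-substituting gives 1 = 20·40 − 17·47, so 40⁻¹ ≡ 20 (mod 47).
For any y ∈ ℤ_{47}, x = 20(y − 17) mod 47 satisfies h(x) = 40·20(y − 17) + 17 ≡ y (since 40·20 ≡ 1 mod 47). So every y has a preimage.
Therefore h is bijective.
Since h is bijective, we compute h⁻¹(26): solve 40x + 17 ≡ 26 (mod 47), i.e. 40x ≡ 9 (mod 47).
Multiplying by 40⁻¹ = 20 gives x ≡ 20·9 = 180 = 3·47 + 39 ≡ 39 (mod 47).
Check: h(39) = 40·39 + 17 = 1577 = 33·47 + 26 ≡ 26 (mod 47).

39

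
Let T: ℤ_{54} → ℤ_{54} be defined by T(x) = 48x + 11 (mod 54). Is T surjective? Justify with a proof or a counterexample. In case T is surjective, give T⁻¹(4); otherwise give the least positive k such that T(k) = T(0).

Since gcd(48, 54) = 6, we have 48x ≡ 0 (mod 6) for all x, so T(x) ≡ 5 (mod 6).
But 0 ≢ 5 (mod 6), so 0 ∈ ℤ_{54} has no preimage. So T is not surjective.
Since T is not surjective, we find the least positive k with T(k) = T(0): this means 48k ≡ 0 (mod 54), i.e. 54 ∣ 48k. Since gcd(48, 54) = 6, dividing through by 6 this holds exactly when 9 ∣ 8k, and as gcd(8, 9) = 1, exactly when 9 ∣ k.
The smallest positive such k is 9.

9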